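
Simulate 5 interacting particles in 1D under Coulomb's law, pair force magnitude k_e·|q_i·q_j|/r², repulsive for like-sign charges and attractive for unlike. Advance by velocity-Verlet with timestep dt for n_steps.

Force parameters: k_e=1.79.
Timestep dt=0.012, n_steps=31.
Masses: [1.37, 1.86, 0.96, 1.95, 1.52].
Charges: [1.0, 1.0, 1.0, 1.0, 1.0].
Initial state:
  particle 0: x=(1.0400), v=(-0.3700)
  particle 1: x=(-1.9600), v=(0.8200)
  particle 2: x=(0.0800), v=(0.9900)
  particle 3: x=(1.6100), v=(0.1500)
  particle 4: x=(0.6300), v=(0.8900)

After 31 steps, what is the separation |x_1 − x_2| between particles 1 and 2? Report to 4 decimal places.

1.5851

step 0: x0=(1.0400) x1=(-1.9600) x2=(0.0800) x3=(1.6100) x4=(0.6300)
step 1: x0=(1.0359) x1=(-1.9502) x2=(0.0913) x3=(1.6121) x4=(0.6404)
step 2: x0=(1.0328) x1=(-1.9405) x2=(0.1013) x3=(1.6148) x4=(0.6501)
step 3: x0=(1.0305) x1=(-1.9308) x2=(0.1101) x3=(1.6181) x4=(0.6590)
step 4: x0=(1.0294) x1=(-1.9213) x2=(0.1176) x3=(1.6220) x4=(0.6672)
step 5: x0=(1.0294) x1=(-1.9118) x2=(0.1238) x3=(1.6265) x4=(0.6744)
step 6: x0=(1.0306) x1=(-1.9024) x2=(0.1288) x3=(1.6316) x4=(0.6807)
step 7: x0=(1.0330) x1=(-1.8931) x2=(0.1325) x3=(1.6373) x4=(0.6860)
step 8: x0=(1.0368) x1=(-1.8839) x2=(0.1349) x3=(1.6435) x4=(0.6903)
step 9: x0=(1.0419) x1=(-1.8747) x2=(0.1361) x3=(1.6503) x4=(0.6935)
step 10: x0=(1.0483) x1=(-1.8656) x2=(0.1361) x3=(1.6577) x4=(0.6958)
step 11: x0=(1.0559) x1=(-1.8567) x2=(0.1348) x3=(1.6657) x4=(0.6970)
step 12: x0=(1.0647) x1=(-1.8478) x2=(0.1323) x3=(1.6742) x4=(0.6974)
step 13: x0=(1.0747) x1=(-1.8389) x2=(0.1286) x3=(1.6833) x4=(0.6968)
step 14: x0=(1.0857) x1=(-1.8302) x2=(0.1238) x3=(1.6929) x4=(0.6955)
step 15: x0=(1.0976) x1=(-1.8216) x2=(0.1178) x3=(1.7031) x4=(0.6934)
step 16: x0=(1.1104) x1=(-1.8130) x2=(0.1106) x3=(1.7138) x4=(0.6906)
step 17: x0=(1.1240) x1=(-1.8045) x2=(0.1024) x3=(1.7251) x4=(0.6872)
step 18: x0=(1.1382) x1=(-1.7961) x2=(0.0931) x3=(1.7370) x4=(0.6834)
step 19: x0=(1.1531) x1=(-1.7879) x2=(0.0828) x3=(1.7493) x4=(0.6790)
step 20: x0=(1.1684) x1=(-1.7796) x2=(0.0714) x3=(1.7623) x4=(0.6743)
step 21: x0=(1.1841) x1=(-1.7715) x2=(0.0591) x3=(1.7758) x4=(0.6692)
step 22: x0=(1.2001) x1=(-1.7635) x2=(0.0458) x3=(1.7898) x4=(0.6639)
step 23: x0=(1.2165) x1=(-1.7556) x2=(0.0316) x3=(1.8043) x4=(0.6582)
step 24: x0=(1.2330) x1=(-1.7477) x2=(0.0166) x3=(1.8194) x4=(0.6524)
step 25: x0=(1.2498) x1=(-1.7400) x2=(0.0007) x3=(1.8351) x4=(0.6464)
step 26: x0=(1.2666) x1=(-1.7323) x2=(-0.0160) x3=(1.8512) x4=(0.6402)
step 27: x0=(1.2835) x1=(-1.7248) x2=(-0.0335) x3=(1.8679) x4=(0.6339)
step 28: x0=(1.3004) x1=(-1.7173) x2=(-0.0517) x3=(1.8851) x4=(0.6276)
step 29: x0=(1.3173) x1=(-1.7100) x2=(-0.0707) x3=(1.9028) x4=(0.6211)
step 30: x0=(1.3341) x1=(-1.7027) x2=(-0.0903) x3=(1.9210) x4=(0.6145)
step 31: x0=(1.3509) x1=(-1.6956) x2=(-0.1105) x3=(1.9398) x4=(0.6080)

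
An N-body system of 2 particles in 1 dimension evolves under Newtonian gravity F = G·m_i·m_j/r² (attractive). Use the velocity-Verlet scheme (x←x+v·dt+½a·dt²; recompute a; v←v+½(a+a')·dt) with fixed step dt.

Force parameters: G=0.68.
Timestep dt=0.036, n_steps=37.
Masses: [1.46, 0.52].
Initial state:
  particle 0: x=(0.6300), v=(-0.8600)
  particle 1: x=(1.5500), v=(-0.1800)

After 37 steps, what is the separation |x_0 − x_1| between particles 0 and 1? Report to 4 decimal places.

step 0: x0=(0.6300) x1=(1.5500)
step 1: x0=(0.5993) x1=(1.5428)
step 2: x0=(0.5691) x1=(1.5341)
step 3: x0=(0.5395) x1=(1.5240)
step 4: x0=(0.5102) x1=(1.5126)
step 5: x0=(0.4815) x1=(1.4999)
step 6: x0=(0.4532) x1=(1.4860)
step 7: x0=(0.4253) x1=(1.4709)
step 8: x0=(0.3978) x1=(1.4546)
step 9: x0=(0.3708) x1=(1.4371)
step 10: x0=(0.3441) x1=(1.4186)
step 11: x0=(0.3179) x1=(1.3989)
step 12: x0=(0.2920) x1=(1.3781)
step 13: x0=(0.2665) x1=(1.3562)
step 14: x0=(0.2415) x1=(1.3332)
step 15: x0=(0.2168) x1=(1.3092)
step 16: x0=(0.1924) x1=(1.2840)
step 17: x0=(0.1685) x1=(1.2578)
step 18: x0=(0.1450) x1=(1.2305)
step 19: x0=(0.1218) x1=(1.2021)
step 20: x0=(0.0990) x1=(1.1726)
step 21: x0=(0.0767) x1=(1.1420)
step 22: x0=(0.0547) x1=(1.1103)
step 23: x0=(0.0332) x1=(1.0774)
step 24: x0=(0.0120) x1=(1.0433)
step 25: x0=(-0.0087) x1=(1.0080)
step 26: x0=(-0.0289) x1=(0.9715)
step 27: x0=(-0.0487) x1=(0.9337)
step 28: x0=(-0.0681) x1=(0.8946)
step 29: x0=(-0.0869) x1=(0.8540)
step 30: x0=(-0.1052) x1=(0.8120)
step 31: x0=(-0.1230) x1=(0.7685)
step 32: x0=(-0.1402) x1=(0.7234)
step 33: x0=(-0.1567) x1=(0.6765)
step 34: x0=(-0.1727) x1=(0.6278)
step 35: x0=(-0.1879) x1=(0.5771)
step 36: x0=(-0.2023) x1=(0.5242)
step 37: x0=(-0.2158) x1=(0.4688)

0.6846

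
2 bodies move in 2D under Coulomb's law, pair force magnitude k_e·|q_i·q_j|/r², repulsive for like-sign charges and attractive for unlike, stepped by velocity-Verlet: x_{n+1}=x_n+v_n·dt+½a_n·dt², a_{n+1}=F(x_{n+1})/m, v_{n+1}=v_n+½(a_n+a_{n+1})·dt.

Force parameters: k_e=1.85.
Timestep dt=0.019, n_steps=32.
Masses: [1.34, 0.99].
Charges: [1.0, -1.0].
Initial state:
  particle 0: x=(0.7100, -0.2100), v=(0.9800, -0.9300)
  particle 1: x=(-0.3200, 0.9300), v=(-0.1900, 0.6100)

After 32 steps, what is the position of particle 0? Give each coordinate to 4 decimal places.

step 0: x0=(0.7100, -0.2100) x1=(-0.3200, 0.9300)
step 1: x0=(0.7285, -0.2276) x1=(-0.3235, 0.9415)
step 2: x0=(0.7470, -0.2450) x1=(-0.3268, 0.9528)
step 3: x0=(0.7652, -0.2623) x1=(-0.3300, 0.9639)
step 4: x0=(0.7834, -0.2795) x1=(-0.3330, 0.9748)
step 5: x0=(0.8015, -0.2965) x1=(-0.3358, 0.9855)
step 6: x0=(0.8194, -0.3134) x1=(-0.3385, 0.9960)
step 7: x0=(0.8372, -0.3302) x1=(-0.3410, 1.0064)
step 8: x0=(0.8549, -0.3469) x1=(-0.3434, 1.0166)
step 9: x0=(0.8726, -0.3634) x1=(-0.3457, 1.0267)
step 10: x0=(0.8901, -0.3799) x1=(-0.3478, 1.0366)
step 11: x0=(0.9075, -0.3962) x1=(-0.3498, 1.0464)
step 12: x0=(0.9249, -0.4124) x1=(-0.3517, 1.0561)
step 13: x0=(0.9421, -0.4285) x1=(-0.3535, 1.0656)
step 14: x0=(0.9593, -0.4446) x1=(-0.3551, 1.0749)
step 15: x0=(0.9764, -0.4605) x1=(-0.3567, 1.0842)
step 16: x0=(0.9934, -0.4764) x1=(-0.3581, 1.0933)
step 17: x0=(1.0103, -0.4921) x1=(-0.3594, 1.1023)
step 18: x0=(1.0272, -0.5078) x1=(-0.3607, 1.1112)
step 19: x0=(1.0440, -0.5234) x1=(-0.3618, 1.1200)
step 20: x0=(1.0607, -0.5389) x1=(-0.3628, 1.1287)
step 21: x0=(1.0774, -0.5544) x1=(-0.3638, 1.1372)
step 22: x0=(1.0940, -0.5697) x1=(-0.3647, 1.1457)
step 23: x0=(1.1105, -0.5850) x1=(-0.3654, 1.1540)
step 24: x0=(1.1270, -0.6002) x1=(-0.3661, 1.1623)
step 25: x0=(1.1434, -0.6153) x1=(-0.3668, 1.1705)
step 26: x0=(1.1597, -0.6304) x1=(-0.3673, 1.1785)
step 27: x0=(1.1760, -0.6454) x1=(-0.3677, 1.1865)
step 28: x0=(1.1922, -0.6603) x1=(-0.3681, 1.1944)
step 29: x0=(1.2084, -0.6752) x1=(-0.3684, 1.2022)
step 30: x0=(1.2245, -0.6900) x1=(-0.3687, 1.2099)
step 31: x0=(1.2406, -0.7048) x1=(-0.3688, 1.2175)
step 32: x0=(1.2566, -0.7194) x1=(-0.3689, 1.2251)

(1.2566, -0.7194)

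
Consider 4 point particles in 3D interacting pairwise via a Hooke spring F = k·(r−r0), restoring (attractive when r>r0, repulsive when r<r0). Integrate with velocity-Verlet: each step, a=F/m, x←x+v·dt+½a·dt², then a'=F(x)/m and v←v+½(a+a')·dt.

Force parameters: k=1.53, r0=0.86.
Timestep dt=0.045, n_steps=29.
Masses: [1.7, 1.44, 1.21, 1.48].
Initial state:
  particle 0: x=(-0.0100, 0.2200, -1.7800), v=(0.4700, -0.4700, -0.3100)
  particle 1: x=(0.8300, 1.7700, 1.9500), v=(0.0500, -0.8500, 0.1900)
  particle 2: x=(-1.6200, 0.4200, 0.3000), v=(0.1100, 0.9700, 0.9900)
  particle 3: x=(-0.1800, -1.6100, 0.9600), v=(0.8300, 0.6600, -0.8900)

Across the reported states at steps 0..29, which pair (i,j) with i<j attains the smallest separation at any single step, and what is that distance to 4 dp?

step 0: x0=(-0.0100, 0.2200, -1.7800) x1=(0.8300, 1.7700, 1.9500) x2=(-1.6200, 0.4200, 0.3000) x3=(-0.1800, -1.6100, 0.9600)
step 1: x0=(0.0107, 0.1989, -1.7881) x1=(0.8288, 1.7266, 1.9533) x2=(-1.6101, 0.4630, 0.3449) x3=(-0.1427, -1.5748, 0.9182)
step 2: x0=(0.0303, 0.1779, -1.7846) x1=(0.8207, 1.6732, 1.9459) x2=(-1.5904, 0.5045, 0.3900) x3=(-0.1057, -1.5287, 0.8730)
step 3: x0=(0.0488, 0.1572, -1.7695) x1=(0.8061, 1.6102, 1.9281) x2=(-1.5608, 0.5440, 0.4350) x3=(-0.0691, -1.4721, 0.8248)
step 4: x0=(0.0663, 0.1369, -1.7429) x1=(0.7851, 1.5382, 1.8999) x2=(-1.5215, 0.5815, 0.4796) x3=(-0.0330, -1.4055, 0.7739)
step 5: x0=(0.0827, 0.1172, -1.7050) x1=(0.7582, 1.4577, 1.8617) x2=(-1.4728, 0.6165, 0.5232) x3=(0.0025, -1.3294, 0.7206)
step 6: x0=(0.0979, 0.0982, -1.6562) x1=(0.7256, 1.3694, 1.8137) x2=(-1.4150, 0.6489, 0.5656) x3=(0.0372, -1.2442, 0.6653)
step 7: x0=(0.1121, 0.0801, -1.5969) x1=(0.6879, 1.2740, 1.7565) x2=(-1.3485, 0.6784, 0.6064) x3=(0.0711, -1.1508, 0.6081)
step 8: x0=(0.1252, 0.0628, -1.5275) x1=(0.6456, 1.1722, 1.6905) x2=(-1.2738, 0.7049, 0.6452) x3=(0.1041, -1.0498, 0.5496)
step 9: x0=(0.1373, 0.0466, -1.4487) x1=(0.5990, 1.0649, 1.6163) x2=(-1.1914, 0.7283, 0.6818) x3=(0.1361, -0.9419, 0.4901)
step 10: x0=(0.1484, 0.0314, -1.3610) x1=(0.5489, 0.9527, 1.5345) x2=(-1.1021, 0.7485, 0.7158) x3=(0.1670, -0.8280, 0.4298)
step 11: x0=(0.1585, 0.0175, -1.2652) x1=(0.4958, 0.8367, 1.4459) x2=(-1.0066, 0.7654, 0.7469) x3=(0.1968, -0.7090, 0.3691)
step 12: x0=(0.1677, 0.0048, -1.1620) x1=(0.4402, 0.7175, 1.3512) x2=(-0.9055, 0.7790, 0.7751) x3=(0.2256, -0.5857, 0.3083)
step 13: x0=(0.1761, -0.0067, -1.0522) x1=(0.3828, 0.5959, 1.2512) x2=(-0.7998, 0.7895, 0.8001) x3=(0.2532, -0.4590, 0.2477)
step 14: x0=(0.1836, -0.0168, -0.9368) x1=(0.3242, 0.4727, 1.1469) x2=(-0.6901, 0.7969, 0.8219) x3=(0.2798, -0.3296, 0.1875)
step 15: x0=(0.1904, -0.0257, -0.8167) x1=(0.2649, 0.3485, 1.0391) x2=(-0.5774, 0.8016, 0.8404) x3=(0.3054, -0.1985, 0.1280)
step 16: x0=(0.1965, -0.0334, -0.6928) x1=(0.2053, 0.2238, 0.9286) x2=(-0.4623, 0.8038, 0.8557) x3=(0.3302, -0.0663, 0.0692)
step 17: x0=(0.2019, -0.0400, -0.5661) x1=(0.1457, 0.0988, 0.8164) x2=(-0.3455, 0.8039, 0.8682) x3=(0.3543, 0.0667, 0.0114)
step 18: x0=(0.2067, -0.0458, -0.4375) x1=(0.0861, -0.0263, 0.7032) x2=(-0.2273, 0.8023, 0.8779) x3=(0.3781, 0.2004, -0.0454)
step 19: x0=(0.2108, -0.0513, -0.3079) x1=(0.0265, -0.1514, 0.5893) x2=(-0.1080, 0.7990, 0.8854) x3=(0.4018, 0.3348, -0.1010)
step 20: x0=(0.2144, -0.0566, -0.1775) x1=(-0.0331, -0.2761, 0.4754) x2=(0.0120, 0.7942, 0.8907) x3=(0.4254, 0.4701, -0.1555)
step 21: x0=(0.2177, -0.0618, -0.0466) x1=(-0.0925, -0.3999, 0.3616) x2=(0.1325, 0.7876, 0.8939) x3=(0.4488, 0.6058, -0.2092)
step 22: x0=(0.2211, -0.0664, 0.0846) x1=(-0.1517, -0.5225, 0.2482) x2=(0.2530, 0.7791, 0.8952) x3=(0.4718, 0.7412, -0.2619)
step 23: x0=(0.2248, -0.0703, 0.2161) x1=(-0.2102, -0.6431, 0.1350) x2=(0.3733, 0.7686, 0.8945) x3=(0.4940, 0.8754, -0.3135)
step 24: x0=(0.2288, -0.0732, 0.3476) x1=(-0.2675, -0.7607, 0.0222) x2=(0.4928, 0.7559, 0.8914) x3=(0.5153, 1.0075, -0.3636)
step 25: x0=(0.2331, -0.0752, 0.4787) x1=(-0.3229, -0.8744, -0.0901) x2=(0.6111, 0.7409, 0.8859) x3=(0.5355, 1.1365, -0.4119)
step 26: x0=(0.2374, -0.0764, 0.6091) x1=(-0.3757, -0.9829, -0.2012) x2=(0.7278, 0.7237, 0.8776) x3=(0.5543, 1.2615, -0.4580)
step 27: x0=(0.2417, -0.0769, 0.7379) x1=(-0.4252, -1.0853, -0.3106) x2=(0.8425, 0.7040, 0.8660) x3=(0.5717, 1.3817, -0.5014)
step 28: x0=(0.2460, -0.0765, 0.8646) x1=(-0.4709, -1.1806, -0.4176) x2=(0.9544, 0.6817, 0.8509) x3=(0.5876, 1.4959, -0.5419)
step 29: x0=(0.2501, -0.0752, 0.9886) x1=(-0.5120, -1.2678, -0.5215) x2=(1.0632, 0.6570, 0.8319) x3=(0.6018, 1.6035, -0.5790)

pair (0,3), distance 0.4779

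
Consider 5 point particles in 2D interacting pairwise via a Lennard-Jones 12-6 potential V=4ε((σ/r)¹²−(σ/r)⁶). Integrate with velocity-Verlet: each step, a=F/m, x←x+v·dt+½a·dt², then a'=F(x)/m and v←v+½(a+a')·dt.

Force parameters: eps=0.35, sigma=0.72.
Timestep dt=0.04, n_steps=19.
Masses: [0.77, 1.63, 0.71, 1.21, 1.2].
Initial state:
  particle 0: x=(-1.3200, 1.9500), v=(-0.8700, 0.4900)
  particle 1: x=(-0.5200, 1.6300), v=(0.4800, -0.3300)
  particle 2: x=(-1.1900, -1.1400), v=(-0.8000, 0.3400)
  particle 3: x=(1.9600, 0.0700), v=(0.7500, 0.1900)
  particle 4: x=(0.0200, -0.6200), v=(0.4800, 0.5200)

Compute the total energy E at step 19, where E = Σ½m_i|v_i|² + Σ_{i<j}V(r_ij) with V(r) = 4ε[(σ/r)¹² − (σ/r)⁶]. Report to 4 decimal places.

1.2371

step 0: x0=(-1.3200, 1.9500) x1=(-0.5200, 1.6300) x2=(-1.1900, -1.1400) x3=(1.9600, 0.0700) x4=(0.0200, -0.6200)
step 1: x0=(-1.3538, 1.9692) x1=(-0.5013, 1.6170) x2=(-1.2218, -1.1263) x3=(1.9900, 0.0776) x4=(0.0391, -0.5992)
step 2: x0=(-1.3854, 1.9875) x1=(-0.4836, 1.6044) x2=(-1.2534, -1.1125) x3=(2.0200, 0.0852) x4=(0.0581, -0.5785)
step 3: x0=(-1.4152, 2.0050) x1=(-0.4667, 1.5922) x2=(-1.2848, -1.0987) x3=(2.0500, 0.0928) x4=(0.0769, -0.5579)
step 4: x0=(-1.4437, 2.0220) x1=(-0.4505, 1.5802) x2=(-1.3160, -1.0847) x3=(2.0799, 0.1004) x4=(0.0957, -0.5372)
step 5: x0=(-1.4712, 2.0385) x1=(-0.4348, 1.5684) x2=(-1.3470, -1.0707) x3=(2.1099, 0.1080) x4=(0.1143, -0.5166)
step 6: x0=(-1.4978, 2.0546) x1=(-0.4194, 1.5568) x2=(-1.3780, -1.0567) x3=(2.1398, 0.1156) x4=(0.1330, -0.4960)
step 7: x0=(-1.5239, 2.0704) x1=(-0.4043, 1.5454) x2=(-1.4089, -1.0426) x3=(2.1698, 0.1231) x4=(0.1515, -0.4754)
step 8: x0=(-1.5495, 2.0861) x1=(-0.3894, 1.5340) x2=(-1.4397, -1.0285) x3=(2.1997, 0.1307) x4=(0.1701, -0.4548)
step 9: x0=(-1.5748, 2.1015) x1=(-0.3747, 1.5227) x2=(-1.4704, -1.0144) x3=(2.2296, 0.1383) x4=(0.1886, -0.4342)
step 10: x0=(-1.5997, 2.1169) x1=(-0.3602, 1.5114) x2=(-1.5011, -1.0003) x3=(2.2595, 0.1459) x4=(0.2071, -0.4137)
step 11: x0=(-1.6245, 2.1321) x1=(-0.3457, 1.5002) x2=(-1.5317, -0.9861) x3=(2.2894, 0.1535) x4=(0.2256, -0.3931)
step 12: x0=(-1.6491, 2.1472) x1=(-0.3313, 1.4890) x2=(-1.5624, -0.9719) x3=(2.3193, 0.1610) x4=(0.2440, -0.3724)
step 13: x0=(-1.6735, 2.1623) x1=(-0.3169, 1.4779) x2=(-1.5929, -0.9577) x3=(2.3492, 0.1686) x4=(0.2625, -0.3518)
step 14: x0=(-1.6978, 2.1773) x1=(-0.3027, 1.4668) x2=(-1.6235, -0.9435) x3=(2.3791, 0.1762) x4=(0.2809, -0.3312)
step 15: x0=(-1.7221, 2.1922) x1=(-0.2884, 1.4556) x2=(-1.6541, -0.9293) x3=(2.4089, 0.1837) x4=(0.2993, -0.3106)
step 16: x0=(-1.7462, 2.2071) x1=(-0.2742, 1.4445) x2=(-1.6846, -0.9151) x3=(2.4388, 0.1913) x4=(0.3177, -0.2899)
step 17: x0=(-1.7703, 2.2220) x1=(-0.2600, 1.4334) x2=(-1.7151, -0.9009) x3=(2.4687, 0.1989) x4=(0.3361, -0.2692)
step 18: x0=(-1.7944, 2.2369) x1=(-0.2458, 1.4222) x2=(-1.7456, -0.8867) x3=(2.4985, 0.2064) x4=(0.3545, -0.2485)
step 19: x0=(-1.8184, 2.2517) x1=(-0.2317, 1.4111) x2=(-1.7761, -0.8724) x3=(2.5284, 0.2140) x4=(0.3729, -0.2278)
step 0 velocities: v0=(-0.8700, 0.4900) v1=(0.4800, -0.3300) v2=(-0.8000, 0.3400) v3=(0.7500, 0.1900) v4=(0.4800, 0.5200)
step 0: KE=1.5912, PE=-0.3560, E=1.2352
step 19 velocities: v0=(-0.5995, 0.3704) v1=(0.3538, -0.2788) v2=(-0.7620, 0.3559) v3=(0.7460, 0.1891) v4=(0.4594, 0.5187)
step 19: KE=1.2541, PE=-0.0170, E=1.2371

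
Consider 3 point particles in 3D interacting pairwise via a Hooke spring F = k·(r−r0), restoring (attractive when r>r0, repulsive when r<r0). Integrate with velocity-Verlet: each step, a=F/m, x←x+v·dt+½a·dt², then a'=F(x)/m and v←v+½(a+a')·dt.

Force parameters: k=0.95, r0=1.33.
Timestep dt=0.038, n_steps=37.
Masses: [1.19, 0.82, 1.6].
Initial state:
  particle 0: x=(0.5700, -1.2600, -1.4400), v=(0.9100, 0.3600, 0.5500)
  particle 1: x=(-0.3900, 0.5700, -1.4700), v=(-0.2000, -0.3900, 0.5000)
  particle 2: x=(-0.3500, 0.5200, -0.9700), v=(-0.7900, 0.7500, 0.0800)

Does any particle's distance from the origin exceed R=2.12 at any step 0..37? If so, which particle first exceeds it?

step 0: x0=(0.5700, -1.2600, -1.4400) x1=(-0.3900, 0.5700, -1.4700) x2=(-0.3500, 0.5200, -0.9700)
step 1: x0=(0.6042, -1.2456, -1.4190) x1=(-0.3974, 0.5547, -1.4517) x2=(-0.3799, 0.5482, -0.9667)
step 2: x0=(0.6376, -1.2297, -1.3978) x1=(-0.4042, 0.5384, -1.4347) x2=(-0.4094, 0.5758, -0.9628)
step 3: x0=(0.6701, -1.2123, -1.3765) x1=(-0.4104, 0.5209, -1.4192) x2=(-0.4386, 0.6029, -0.9583)
step 4: x0=(0.7016, -1.1933, -1.3550) x1=(-0.4159, 0.5021, -1.4051) x2=(-0.4674, 0.6295, -0.9532)
step 5: x0=(0.7322, -1.1729, -1.3333) x1=(-0.4205, 0.4820, -1.3923) x2=(-0.4960, 0.6558, -0.9476)
step 6: x0=(0.7618, -1.1510, -1.3115) x1=(-0.4243, 0.4604, -1.3808) x2=(-0.5242, 0.6816, -0.9414)
step 7: x0=(0.7903, -1.1276, -1.2895) x1=(-0.4272, 0.4373, -1.3704) x2=(-0.5521, 0.7071, -0.9347)
step 8: x0=(0.8176, -1.1027, -1.2674) x1=(-0.4291, 0.4126, -1.3611) x2=(-0.5797, 0.7323, -0.9276)
step 9: x0=(0.8439, -1.0763, -1.2451) x1=(-0.4299, 0.3864, -1.3528) x2=(-0.6070, 0.7571, -0.9201)
step 10: x0=(0.8689, -1.0484, -1.2228) x1=(-0.4297, 0.3587, -1.3453) x2=(-0.6339, 0.7817, -0.9123)
step 11: x0=(0.8927, -1.0192, -1.2003) x1=(-0.4285, 0.3295, -1.3385) x2=(-0.6604, 0.8060, -0.9041)
step 12: x0=(0.9152, -0.9885, -1.1777) x1=(-0.4263, 0.2988, -1.3324) x2=(-0.6865, 0.8300, -0.8958)
step 13: x0=(0.9365, -0.9564, -1.1550) x1=(-0.4230, 0.2668, -1.3267) x2=(-0.7122, 0.8536, -0.8872)
step 14: x0=(0.9564, -0.9230, -1.1322) x1=(-0.4188, 0.2336, -1.3215) x2=(-0.7374, 0.8769, -0.8785)
step 15: x0=(0.9750, -0.8883, -1.1093) x1=(-0.4137, 0.1993, -1.3166) x2=(-0.7621, 0.8997, -0.8697)
step 16: x0=(0.9923, -0.8523, -1.0864) x1=(-0.4077, 0.1639, -1.3120) x2=(-0.7862, 0.9222, -0.8608)
step 17: x0=(1.0083, -0.8150, -1.0634) x1=(-0.4009, 0.1276, -1.3076) x2=(-0.8097, 0.9441, -0.8519)
step 18: x0=(1.0228, -0.7766, -1.0403) x1=(-0.3934, 0.0906, -1.3033) x2=(-0.8326, 0.9656, -0.8429)
step 19: x0=(1.0360, -0.7369, -1.0172) x1=(-0.3852, 0.0529, -1.2991) x2=(-0.8548, 0.9865, -0.8339)
step 20: x0=(1.0479, -0.6962, -0.9941) x1=(-0.3765, 0.0147, -1.2950) x2=(-0.8763, 1.0068, -0.8249)
step 21: x0=(1.0583, -0.6543, -0.9710) x1=(-0.3672, -0.0238, -1.2908) x2=(-0.8970, 1.0265, -0.8159)
step 22: x0=(1.0674, -0.6114, -0.9478) x1=(-0.3575, -0.0626, -1.2866) x2=(-0.9170, 1.0456, -0.8070)
step 23: x0=(1.0752, -0.5675, -0.9246) x1=(-0.3474, -0.1016, -1.2823) x2=(-0.9361, 1.0639, -0.7981)
step 24: x0=(1.0816, -0.5225, -0.9013) x1=(-0.3371, -0.1406, -1.2779) x2=(-0.9543, 1.0816, -0.7894)
step 25: x0=(1.0866, -0.4766, -0.8781) x1=(-0.3265, -0.1794, -1.2734) x2=(-0.9717, 1.0984, -0.7806)
step 26: x0=(1.0903, -0.4298, -0.8549) x1=(-0.3158, -0.2181, -1.2686) x2=(-0.9881, 1.1145, -0.7720)
step 27: x0=(1.0927, -0.3821, -0.8316) x1=(-0.3051, -0.2565, -1.2637) x2=(-1.0036, 1.1298, -0.7635)
step 28: x0=(1.0938, -0.3336, -0.8084) x1=(-0.2943, -0.2944, -1.2585) x2=(-1.0181, 1.1442, -0.7551)
step 29: x0=(1.0935, -0.2842, -0.7852) x1=(-0.2836, -0.3319, -1.2531) x2=(-1.0316, 1.1578, -0.7468)
step 30: x0=(1.0919, -0.2340, -0.7620) x1=(-0.2730, -0.3688, -1.2475) x2=(-1.0440, 1.1704, -0.7386)
step 31: x0=(1.0890, -0.1830, -0.7388) x1=(-0.2625, -0.4049, -1.2415) x2=(-1.0554, 1.1821, -0.7306)
step 32: x0=(1.0848, -0.1314, -0.7157) x1=(-0.2522, -0.4403, -1.2353) x2=(-1.0658, 1.1929, -0.7227)
step 33: x0=(1.0793, -0.0790, -0.6927) x1=(-0.2421, -0.4749, -1.2286) x2=(-1.0750, 1.2027, -0.7149)
step 34: x0=(1.0724, -0.0260, -0.6697) x1=(-0.2322, -0.5084, -1.2217) x2=(-1.0832, 1.2116, -0.7072)
step 35: x0=(1.0643, 0.0276, -0.6469) x1=(-0.2226, -0.5410, -1.2143) x2=(-1.0903, 1.2195, -0.6997)
step 36: x0=(1.0548, 0.0818, -0.6241) x1=(-0.2131, -0.5724, -1.2066) x2=(-1.0962, 1.2264, -0.6923)
step 37: x0=(1.0439, 0.1365, -0.6014) x1=(-0.2039, -0.6026, -1.1983) x2=(-1.1011, 1.2323, -0.6850)

no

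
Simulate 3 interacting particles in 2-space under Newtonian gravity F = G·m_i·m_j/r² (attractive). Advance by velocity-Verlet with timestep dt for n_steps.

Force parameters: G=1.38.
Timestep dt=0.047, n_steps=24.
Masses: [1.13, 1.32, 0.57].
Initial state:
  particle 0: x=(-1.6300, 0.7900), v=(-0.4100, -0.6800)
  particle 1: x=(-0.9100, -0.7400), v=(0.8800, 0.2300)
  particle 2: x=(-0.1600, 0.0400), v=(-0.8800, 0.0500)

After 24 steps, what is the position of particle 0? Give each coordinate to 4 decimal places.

step 0: x0=(-1.6300, 0.7900) x1=(-0.9100, -0.7400) x2=(-0.1600, 0.0400)
step 1: x0=(-1.6487, 0.7573) x1=(-0.8684, -0.7281) x2=(-0.2031, 0.0414)
step 2: x0=(-1.6661, 0.7230) x1=(-0.8262, -0.7139) x2=(-0.2500, 0.0404)
step 3: x0=(-1.6822, 0.6871) x1=(-0.7835, -0.6970) x2=(-0.3008, 0.0365)
step 4: x0=(-1.6967, 0.6497) x1=(-0.7403, -0.6772) x2=(-0.3558, 0.0289)
step 5: x0=(-1.7097, 0.6107) x1=(-0.6965, -0.6540) x2=(-0.4152, 0.0165)
step 6: x0=(-1.7210, 0.5702) x1=(-0.6523, -0.6268) x2=(-0.4791, -0.0023)
step 7: x0=(-1.7303, 0.5281) x1=(-0.6079, -0.5945) x2=(-0.5473, -0.0295)
step 8: x0=(-1.7376, 0.4844) x1=(-0.5638, -0.5560) x2=(-0.6186, -0.0682)
step 9: x0=(-1.7427, 0.4392) x1=(-0.5216, -0.5093) x2=(-0.6900, -0.1225)
step 10: x0=(-1.7454, 0.3924) x1=(-0.4845, -0.4529) x2=(-0.7545, -0.1965)
step 11: x0=(-1.7455, 0.3439) x1=(-0.4576, -0.3869) x2=(-0.8002, -0.2891)
step 12: x0=(-1.7429, 0.2938) x1=(-0.4453, -0.3164) x2=(-0.8176, -0.3889)
step 13: x0=(-1.7374, 0.2421) x1=(-0.4464, -0.2475) x2=(-0.8097, -0.4818)
step 14: x0=(-1.7290, 0.1888) x1=(-0.4570, -0.1831) x2=(-0.7857, -0.5616)
step 15: x0=(-1.7175, 0.1342) x1=(-0.4740, -0.1232) x2=(-0.7530, -0.6277)
step 16: x0=(-1.7026, 0.0783) x1=(-0.4956, -0.0676) x2=(-0.7162, -0.6819)
step 17: x0=(-1.6841, 0.0214) x1=(-0.5209, -0.0155) x2=(-0.6780, -0.7258)
step 18: x0=(-1.6618, -0.0362) x1=(-0.5495, 0.0335) x2=(-0.6399, -0.7610)
step 19: x0=(-1.6354, -0.0943) x1=(-0.5811, 0.0797) x2=(-0.6029, -0.7887)
step 20: x0=(-1.6045, -0.1524) x1=(-0.6158, 0.1230) x2=(-0.5676, -0.8097)
step 21: x0=(-1.5690, -0.2101) x1=(-0.6535, 0.1634) x2=(-0.5345, -0.8250)
step 22: x0=(-1.5286, -0.2669) x1=(-0.6942, 0.2008) x2=(-0.5039, -0.8350)
step 23: x0=(-1.4833, -0.3221) x1=(-0.7380, 0.2348) x2=(-0.4761, -0.8402)
step 24: x0=(-1.4330, -0.3752) x1=(-0.7846, 0.2651) x2=(-0.4516, -0.8410)

(-1.4330, -0.3752)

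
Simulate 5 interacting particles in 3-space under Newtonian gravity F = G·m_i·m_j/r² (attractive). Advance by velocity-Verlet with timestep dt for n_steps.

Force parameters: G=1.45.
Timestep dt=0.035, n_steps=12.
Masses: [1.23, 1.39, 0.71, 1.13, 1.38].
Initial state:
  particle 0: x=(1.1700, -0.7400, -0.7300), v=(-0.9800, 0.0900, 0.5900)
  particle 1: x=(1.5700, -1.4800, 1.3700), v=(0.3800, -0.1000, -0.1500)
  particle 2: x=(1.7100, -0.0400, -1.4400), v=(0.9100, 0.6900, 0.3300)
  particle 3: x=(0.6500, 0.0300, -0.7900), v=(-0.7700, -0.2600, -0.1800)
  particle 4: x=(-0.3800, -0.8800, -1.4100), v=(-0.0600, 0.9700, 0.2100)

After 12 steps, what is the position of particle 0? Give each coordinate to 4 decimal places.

(0.6051, -0.5028, -0.5771)

step 0: x0=(1.1700, -0.7400, -0.7300) x1=(1.5700, -1.4800, 1.3700) x2=(1.7100, -0.0400, -1.4400) x3=(0.6500, 0.0300, -0.7900) x4=(-0.3800, -0.8800, -1.4100)
step 1: x0=(1.1349, -0.7357, -0.7097) x1=(1.5832, -1.4833, 1.3643) x2=(1.7407, -0.0165, -1.4275) x3=(0.6238, 0.0194, -0.7965) x4=(-0.3813, -0.8457, -1.4022)
step 2: x0=(1.0983, -0.7291, -0.6900) x1=(1.5960, -1.4863, 1.3578) x2=(1.7690, 0.0058, -1.4132) x3=(0.5990, 0.0058, -0.8034) x4=(-0.3809, -0.8108, -1.3936)
step 3: x0=(1.0600, -0.7202, -0.6712) x1=(1.6086, -1.4888, 1.3503) x2=(1.7951, 0.0270, -1.3973) x3=(0.5756, -0.0109, -0.8106) x4=(-0.3786, -0.7752, -1.3840)
step 4: x0=(1.0200, -0.7088, -0.6531) x1=(1.6209, -1.4910, 1.3420) x2=(1.8190, 0.0471, -1.3799) x3=(0.5536, -0.0309, -0.8179) x4=(-0.3746, -0.7389, -1.3734)
step 5: x0=(0.9781, -0.6950, -0.6360) x1=(1.6328, -1.4927, 1.3329) x2=(1.8407, 0.0661, -1.3612) x3=(0.5330, -0.0543, -0.8253) x4=(-0.3685, -0.7019, -1.3617)
step 6: x0=(0.9340, -0.6784, -0.6201) x1=(1.6444, -1.4941, 1.3229) x2=(1.8604, 0.0841, -1.3413) x3=(0.5138, -0.0813, -0.8326) x4=(-0.3603, -0.6641, -1.3489)
step 7: x0=(0.8877, -0.6589, -0.6056) x1=(1.6557, -1.4951, 1.3120) x2=(1.8779, 0.1011, -1.3202) x3=(0.4961, -0.1124, -0.8396) x4=(-0.3498, -0.6256, -1.3347)
step 8: x0=(0.8388, -0.6363, -0.5929) x1=(1.6666, -1.4956, 1.3003) x2=(1.8935, 0.1171, -1.2981) x3=(0.4798, -0.1477, -0.8460) x4=(-0.3368, -0.5864, -1.3192)
step 9: x0=(0.7869, -0.6100, -0.5824) x1=(1.6771, -1.4958, 1.2877) x2=(1.9070, 0.1322, -1.2750) x3=(0.4652, -0.1878, -0.8514) x4=(-0.3210, -0.5464, -1.3020)
step 10: x0=(0.7313, -0.5796, -0.5752) x1=(1.6872, -1.4955, 1.2743) x2=(1.9186, 0.1464, -1.2511) x3=(0.4525, -0.2332, -0.8551) x4=(-0.3022, -0.5057, -1.2830)
step 11: x0=(0.6712, -0.5442, -0.5726) x1=(1.6969, -1.4948, 1.2601) x2=(1.9282, 0.1597, -1.2263) x3=(0.4421, -0.2848, -0.8559) x4=(-0.2798, -0.4643, -1.2619)
step 12: x0=(0.6051, -0.5028, -0.5771) x1=(1.7061, -1.4936, 1.2451) x2=(1.9360, 0.1721, -1.2007) x3=(0.4351, -0.3435, -0.8513) x4=(-0.2534, -0.4225, -1.2383)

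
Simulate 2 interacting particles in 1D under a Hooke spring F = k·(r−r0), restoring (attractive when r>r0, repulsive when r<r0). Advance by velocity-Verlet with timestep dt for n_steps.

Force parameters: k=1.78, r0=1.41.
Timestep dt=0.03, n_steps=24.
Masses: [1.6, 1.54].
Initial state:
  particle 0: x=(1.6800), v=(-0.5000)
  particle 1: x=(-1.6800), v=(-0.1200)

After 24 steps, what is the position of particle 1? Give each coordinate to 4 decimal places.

step 0: x0=(1.6800) x1=(-1.6800)
step 1: x0=(1.6640) x1=(-1.6826)
step 2: x0=(1.6461) x1=(-1.6832)
step 3: x0=(1.6263) x1=(-1.6817)
step 4: x0=(1.6045) x1=(-1.6783)
step 5: x0=(1.5809) x1=(-1.6730)
step 6: x0=(1.5555) x1=(-1.6657)
step 7: x0=(1.5282) x1=(-1.6566)
step 8: x0=(1.4991) x1=(-1.6456)
step 9: x0=(1.4684) x1=(-1.6328)
step 10: x0=(1.4359) x1=(-1.6182)
step 11: x0=(1.4018) x1=(-1.6019)
step 12: x0=(1.3660) x1=(-1.5840)
step 13: x0=(1.3288) x1=(-1.5645)
step 14: x0=(1.2900) x1=(-1.5434)
step 15: x0=(1.2498) x1=(-1.5209)
step 16: x0=(1.2083) x1=(-1.4969)
step 17: x0=(1.1655) x1=(-1.4716)
step 18: x0=(1.1214) x1=(-1.4450)
step 19: x0=(1.0762) x1=(-1.4172)
step 20: x0=(1.0299) x1=(-1.3883)
step 21: x0=(0.9826) x1=(-1.3583)
step 22: x0=(0.9343) x1=(-1.3273)
step 23: x0=(0.8852) x1=(-1.2955)
step 24: x0=(0.8354) x1=(-1.2629)

(-1.2629)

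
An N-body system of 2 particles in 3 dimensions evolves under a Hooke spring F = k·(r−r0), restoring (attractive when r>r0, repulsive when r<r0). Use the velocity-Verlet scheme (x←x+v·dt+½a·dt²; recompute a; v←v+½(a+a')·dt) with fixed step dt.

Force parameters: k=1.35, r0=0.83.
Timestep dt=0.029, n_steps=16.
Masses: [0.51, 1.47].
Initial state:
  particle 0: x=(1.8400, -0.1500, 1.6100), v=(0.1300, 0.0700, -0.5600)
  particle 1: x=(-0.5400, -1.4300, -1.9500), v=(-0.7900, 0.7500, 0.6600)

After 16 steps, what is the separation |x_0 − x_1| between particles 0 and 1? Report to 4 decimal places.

step 0: x0=(1.8400, -0.1500, 1.6100) x1=(-0.5400, -1.4300, -1.9500)
step 1: x0=(1.8416, -0.1491, 1.5905) x1=(-0.5622, -1.4078, -1.9297)
step 2: x0=(1.8389, -0.1505, 1.5647) x1=(-0.5828, -1.3849, -1.9073)
step 3: x0=(1.8318, -0.1542, 1.5326) x1=(-0.6019, -1.3612, -1.8826)
step 4: x0=(1.8203, -0.1600, 1.4943) x1=(-0.6196, -1.3367, -1.8558)
step 5: x0=(1.8044, -0.1679, 1.4500) x1=(-0.6356, -1.3115, -1.8270)
step 6: x0=(1.7841, -0.1779, 1.3999) x1=(-0.6502, -1.2856, -1.7961)
step 7: x0=(1.7595, -0.1899, 1.3440) x1=(-0.6633, -1.2590, -1.7632)
step 8: x0=(1.7306, -0.2037, 1.2826) x1=(-0.6749, -1.2317, -1.7284)
step 9: x0=(1.6975, -0.2194, 1.2160) x1=(-0.6850, -1.2038, -1.6917)
step 10: x0=(1.6602, -0.2368, 1.1442) x1=(-0.6936, -1.1754, -1.6533)
step 11: x0=(1.6188, -0.2558, 1.0676) x1=(-0.7009, -1.1463, -1.6132)
step 12: x0=(1.5734, -0.2763, 0.9863) x1=(-0.7067, -1.1167, -1.5716)
step 13: x0=(1.5241, -0.2983, 0.9007) x1=(-0.7112, -1.0866, -1.5284)
step 14: x0=(1.4711, -0.3216, 0.8110) x1=(-0.7144, -1.0561, -1.4837)
step 15: x0=(1.4145, -0.3461, 0.7176) x1=(-0.7164, -1.0251, -1.4378)
step 16: x0=(1.3543, -0.3717, 0.6206) x1=(-0.7171, -0.9938, -1.3906)

2.9534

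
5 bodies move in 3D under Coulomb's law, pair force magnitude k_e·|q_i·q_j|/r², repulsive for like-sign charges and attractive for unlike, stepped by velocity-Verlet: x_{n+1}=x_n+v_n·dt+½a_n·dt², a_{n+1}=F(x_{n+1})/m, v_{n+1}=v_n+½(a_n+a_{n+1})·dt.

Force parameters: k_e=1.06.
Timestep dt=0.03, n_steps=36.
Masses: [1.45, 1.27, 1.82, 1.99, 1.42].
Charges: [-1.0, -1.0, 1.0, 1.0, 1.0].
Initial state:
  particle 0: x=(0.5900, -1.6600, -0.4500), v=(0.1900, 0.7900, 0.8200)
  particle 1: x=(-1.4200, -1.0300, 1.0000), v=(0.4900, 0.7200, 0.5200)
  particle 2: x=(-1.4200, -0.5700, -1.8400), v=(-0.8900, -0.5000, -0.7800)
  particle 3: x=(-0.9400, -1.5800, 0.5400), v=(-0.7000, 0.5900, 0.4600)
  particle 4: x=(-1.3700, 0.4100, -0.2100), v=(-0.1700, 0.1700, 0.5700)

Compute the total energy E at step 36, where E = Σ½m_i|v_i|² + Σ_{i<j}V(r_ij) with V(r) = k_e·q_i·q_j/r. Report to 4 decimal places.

2.7902

step 0: x0=(0.5900, -1.6600, -0.4500) x1=(-1.4200, -1.0300, 1.0000) x2=(-1.4200, -0.5700, -1.8400) x3=(-0.9400, -1.5800, 0.5400) x4=(-1.3700, 0.4100, -0.2100)
step 1: x0=(0.5956, -1.6363, -0.4254) x1=(-1.4051, -1.0086, 1.0153) x2=(-1.4467, -0.5850, -1.8634) x3=(-0.9611, -1.5622, 0.5540) x4=(-1.3751, 0.4151, -0.1928)
step 2: x0=(0.6010, -1.6124, -0.4008) x1=(-1.3897, -0.9877, 1.0298) x2=(-1.4733, -0.6002, -1.8870) x3=(-0.9824, -1.5440, 0.5684) x4=(-1.3801, 0.4202, -0.1754)
step 3: x0=(0.6062, -1.5886, -0.3762) x1=(-1.3738, -0.9673, 1.0435) x2=(-1.4999, -0.6154, -1.9106) x3=(-1.0039, -1.5255, 0.5831) x4=(-1.3852, 0.4254, -0.1577)
step 4: x0=(0.6111, -1.5646, -0.3516) x1=(-1.3576, -0.9475, 1.0565) x2=(-1.5265, -0.6306, -1.9343) x3=(-1.0256, -1.5066, 0.5984) x4=(-1.3901, 0.4305, -0.1399)
step 5: x0=(0.6159, -1.5406, -0.3270) x1=(-1.3409, -0.9284, 1.0686) x2=(-1.5531, -0.6460, -1.9581) x3=(-1.0474, -1.4874, 0.6140) x4=(-1.3951, 0.4357, -0.1218)
step 6: x0=(0.6205, -1.5165, -0.3024) x1=(-1.3239, -0.9099, 1.0798) x2=(-1.5796, -0.6614, -1.9819) x3=(-1.0694, -1.4676, 0.6302) x4=(-1.3999, 0.4409, -0.1035)
step 7: x0=(0.6249, -1.4924, -0.2778) x1=(-1.3066, -0.8921, 1.0900) x2=(-1.6061, -0.6768, -2.0058) x3=(-1.0916, -1.4474, 0.6469) x4=(-1.4048, 0.4460, -0.0851)
step 8: x0=(0.6292, -1.4682, -0.2533) x1=(-1.2890, -0.8752, 1.0993) x2=(-1.6325, -0.6923, -2.0298) x3=(-1.1138, -1.4267, 0.6642) x4=(-1.4095, 0.4512, -0.0664)
step 9: x0=(0.6332, -1.4439, -0.2287) x1=(-1.2711, -0.8591, 1.1076) x2=(-1.6589, -0.7079, -2.0538) x3=(-1.1361, -1.4054, 0.6821) x4=(-1.4142, 0.4563, -0.0476)
step 10: x0=(0.6371, -1.4196, -0.2042) x1=(-1.2531, -0.8440, 1.1148) x2=(-1.6853, -0.7235, -2.0779) x3=(-1.1585, -1.3835, 0.7005) x4=(-1.4188, 0.4615, -0.0286)
step 11: x0=(0.6408, -1.3953, -0.1798) x1=(-1.2351, -0.8299, 1.1209) x2=(-1.7117, -0.7392, -2.1020) x3=(-1.1809, -1.3609, 0.7197) x4=(-1.4234, 0.4666, -0.0094)
step 12: x0=(0.6443, -1.3709, -0.1553) x1=(-1.2170, -0.8169, 1.1258) x2=(-1.7380, -0.7549, -2.1262) x3=(-1.2033, -1.3375, 0.7395) x4=(-1.4279, 0.4717, 0.0100)
step 13: x0=(0.6477, -1.3465, -0.1309) x1=(-1.1991, -0.8052, 1.1295) x2=(-1.7644, -0.7706, -2.1505) x3=(-1.2255, -1.3134, 0.7601) x4=(-1.4322, 0.4769, 0.0296)
step 14: x0=(0.6509, -1.3220, -0.1065) x1=(-1.1814, -0.7947, 1.1320) x2=(-1.7906, -0.7864, -2.1748) x3=(-1.2476, -1.2884, 0.7814) x4=(-1.4365, 0.4819, 0.0493)
step 15: x0=(0.6540, -1.2975, -0.0822) x1=(-1.1641, -0.7857, 1.1331) x2=(-1.8169, -0.8022, -2.1991) x3=(-1.2694, -1.2626, 0.8035) x4=(-1.4407, 0.4870, 0.0692)
step 16: x0=(0.6570, -1.2729, -0.0579) x1=(-1.1473, -0.7781, 1.1328) x2=(-1.8431, -0.8181, -2.2235) x3=(-1.2908, -1.2357, 0.8265) x4=(-1.4448, 0.4921, 0.0892)
step 17: x0=(0.6598, -1.2483, -0.0337) x1=(-1.1313, -0.7722, 1.1312) x2=(-1.8694, -0.8340, -2.2479) x3=(-1.3118, -1.2078, 0.8503) x4=(-1.4488, 0.4971, 0.1094)
step 18: x0=(0.6625, -1.2237, -0.0095) x1=(-1.1164, -0.7681, 1.1281) x2=(-1.8956, -0.8499, -2.2724) x3=(-1.3321, -1.1787, 0.8750) x4=(-1.4526, 0.5021, 0.1297)
step 19: x0=(0.6651, -1.1990, 0.0147) x1=(-1.1027, -0.7658, 1.1236) x2=(-1.9217, -0.8658, -2.2969) x3=(-1.3516, -1.1484, 0.9005) x4=(-1.4564, 0.5071, 0.1502)
step 20: x0=(0.6675, -1.1744, 0.0387) x1=(-1.0907, -0.7654, 1.1177) x2=(-1.9479, -0.8818, -2.3214) x3=(-1.3701, -1.1169, 0.9270) x4=(-1.4600, 0.5121, 0.1708)
step 21: x0=(0.6699, -1.1496, 0.0628) x1=(-1.0807, -0.7670, 1.1104) x2=(-1.9740, -0.8978, -2.3459) x3=(-1.3874, -1.0841, 0.9542) x4=(-1.4635, 0.5170, 0.1915)
step 22: x0=(0.6721, -1.1249, 0.0868) x1=(-1.0732, -0.7708, 1.1018) x2=(-2.0001, -0.9139, -2.3705) x3=(-1.4031, -1.0499, 0.9823) x4=(-1.4668, 0.5219, 0.2124)
step 23: x0=(0.6743, -1.1001, 0.1107) x1=(-1.0686, -0.7765, 1.0921) x2=(-2.0262, -0.9299, -2.3952) x3=(-1.4169, -1.0144, 1.0111) x4=(-1.4700, 0.5268, 0.2333)
step 24: x0=(0.6764, -1.0752, 0.1345) x1=(-1.0677, -0.7843, 1.0815) x2=(-2.0522, -0.9460, -2.4198) x3=(-1.4286, -0.9776, 1.0405) x4=(-1.4731, 0.5316, 0.2544)
step 25: x0=(0.6784, -1.0504, 0.1584) x1=(-1.0708, -0.7939, 1.0704) x2=(-2.0783, -0.9622, -2.4445) x3=(-1.4376, -0.9396, 1.0702) x4=(-1.4760, 0.5365, 0.2755)
step 26: x0=(0.6803, -1.0255, 0.1821) x1=(-1.0787, -0.8050, 1.0591) x2=(-2.1043, -0.9783, -2.4692) x3=(-1.4437, -0.9006, 1.1000) x4=(-1.4788, 0.5413, 0.2967)
step 27: x0=(0.6821, -1.0005, 0.2058) x1=(-1.0919, -0.8172, 1.0484) x2=(-2.1303, -0.9945, -2.4939) x3=(-1.4466, -0.8610, 1.1296) x4=(-1.4814, 0.5460, 0.3179)
step 28: x0=(0.6839, -0.9755, 0.2295) x1=(-1.1107, -0.8298, 1.0387) x2=(-2.1563, -1.0107, -2.5186) x3=(-1.4458, -0.8211, 1.1584) x4=(-1.4839, 0.5507, 0.3392)
step 29: x0=(0.6856, -0.9505, 0.2531) x1=(-1.1354, -0.8419, 1.0309) x2=(-2.1822, -1.0269, -2.5434) x3=(-1.4414, -0.7814, 1.1861) x4=(-1.4862, 0.5554, 0.3606)
step 30: x0=(0.6873, -0.9254, 0.2766) x1=(-1.1658, -0.8527, 1.0258) x2=(-2.2082, -1.0431, -2.5681) x3=(-1.4335, -0.7426, 1.2121) x4=(-1.4884, 0.5601, 0.3819)
step 31: x0=(0.6889, -0.9002, 0.3002) x1=(-1.2014, -0.8612, 1.0240) x2=(-2.2341, -1.0593, -2.5929) x3=(-1.4223, -0.7053, 1.2360) x4=(-1.4904, 0.5647, 0.4032)
step 32: x0=(0.6904, -0.8750, 0.3237) x1=(-1.2412, -0.8666, 1.0261) x2=(-2.2600, -1.0756, -2.6177) x3=(-1.4084, -0.6700, 1.2575) x4=(-1.4923, 0.5693, 0.4246)
step 33: x0=(0.6919, -0.8497, 0.3471) x1=(-1.2844, -0.8681, 1.0322) x2=(-2.2859, -1.0919, -2.6425) x3=(-1.3925, -0.6371, 1.2765) x4=(-1.4941, 0.5739, 0.4459)
step 34: x0=(0.6932, -0.8244, 0.3706) x1=(-1.3296, -0.8655, 1.0423) x2=(-2.3118, -1.1082, -2.6673) x3=(-1.3753, -0.6069, 1.2929) x4=(-1.4958, 0.5785, 0.4672)
step 35: x0=(0.6945, -0.7990, 0.3940) x1=(-1.3757, -0.8584, 1.0563) x2=(-2.3377, -1.1246, -2.6922) x3=(-1.3575, -0.5796, 1.3069) x4=(-1.4974, 0.5830, 0.4884)
step 36: x0=(0.6957, -0.7735, 0.4174) x1=(-1.4217, -0.8472, 1.0737) x2=(-2.3636, -1.1409, -2.7170) x3=(-1.3398, -0.5549, 1.3188) x4=(-1.4989, 0.5875, 0.5096)
step 0 velocities: v0=(0.1900, 0.7900, 0.8200) v1=(0.4900, 0.7200, 0.5200) v2=(-0.8900, -0.5000, -0.7800) v3=(-0.7000, 0.5900, 0.4600) v4=(-0.1700, 0.1700, 0.5700)
step 0: KE=4.4376, PE=-1.6448, E=2.7928
step 36 velocities: v0=(0.0382, 0.8501, 0.7806) v1=(-1.5204, 0.4417, 0.6308) v2=(-0.8618, -0.5451, -0.8280) v3=(0.5815, 0.7792, 0.3652) v4=(-0.0490, 0.1502, 0.7054)
step 36: KE=5.8257, PE=-3.0355, E=2.7902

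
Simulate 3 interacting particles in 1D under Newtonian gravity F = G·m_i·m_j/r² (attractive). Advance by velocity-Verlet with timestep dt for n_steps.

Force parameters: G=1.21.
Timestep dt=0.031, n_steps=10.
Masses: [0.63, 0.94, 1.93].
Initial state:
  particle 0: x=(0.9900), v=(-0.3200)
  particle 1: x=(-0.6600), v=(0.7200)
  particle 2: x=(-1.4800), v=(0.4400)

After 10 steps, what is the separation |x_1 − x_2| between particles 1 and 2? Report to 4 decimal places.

0.6595

step 0: x0=(0.9900) x1=(-0.6600) x2=(-1.4800)
step 1: x0=(0.9797) x1=(-0.6392) x2=(-1.4655)
step 2: x0=(0.9686) x1=(-0.6214) x2=(-1.4493)
step 3: x0=(0.9567) x1=(-0.6066) x2=(-1.4313)
step 4: x0=(0.9439) x1=(-0.5949) x2=(-1.4116)
step 5: x0=(0.9303) x1=(-0.5861) x2=(-1.3901)
step 6: x0=(0.9158) x1=(-0.5805) x2=(-1.3668)
step 7: x0=(0.9004) x1=(-0.5782) x2=(-1.3417)
step 8: x0=(0.8840) x1=(-0.5795) x2=(-1.3144)
step 9: x0=(0.8666) x1=(-0.5845) x2=(-1.2850)
step 10: x0=(0.8483) x1=(-0.5938) x2=(-1.2533)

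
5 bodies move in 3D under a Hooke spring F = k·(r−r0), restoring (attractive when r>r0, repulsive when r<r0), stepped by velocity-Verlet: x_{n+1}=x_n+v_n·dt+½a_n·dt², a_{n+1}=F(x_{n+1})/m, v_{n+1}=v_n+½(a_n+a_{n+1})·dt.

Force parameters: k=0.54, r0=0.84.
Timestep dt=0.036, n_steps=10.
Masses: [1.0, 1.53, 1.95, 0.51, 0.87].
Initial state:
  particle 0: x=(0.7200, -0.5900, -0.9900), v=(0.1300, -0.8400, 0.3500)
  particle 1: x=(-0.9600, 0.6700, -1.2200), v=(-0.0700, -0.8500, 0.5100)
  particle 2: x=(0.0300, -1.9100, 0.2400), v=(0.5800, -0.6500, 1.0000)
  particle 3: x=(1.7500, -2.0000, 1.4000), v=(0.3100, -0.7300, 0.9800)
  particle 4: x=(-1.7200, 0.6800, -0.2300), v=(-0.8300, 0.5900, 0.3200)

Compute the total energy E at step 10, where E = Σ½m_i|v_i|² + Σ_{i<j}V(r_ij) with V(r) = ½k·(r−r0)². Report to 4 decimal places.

18.0124

step 0: x0=(0.7200, -0.5900, -0.9900) x1=(-0.9600, 0.6700, -1.2200) x2=(0.0300, -1.9100, 0.2400) x3=(1.7500, -2.0000, 1.4000) x4=(-1.7200, 0.6800, -0.2300)
step 1: x0=(0.7238, -0.6203, -0.9764) x1=(-0.9617, 0.6383, -1.2008) x2=(0.0508, -1.9326, 0.2757) x3=(1.7565, -2.0225, 1.4312) x4=(-1.7474, 0.6992, -0.2181)
step 2: x0=(0.7260, -0.6506, -0.9609) x1=(-0.9616, 0.6044, -1.1799) x2=(0.0713, -1.9536, 0.3110) x3=(1.7535, -2.0376, 1.4544) x4=(-1.7698, 0.7143, -0.2056)
step 3: x0=(0.7265, -0.6809, -0.9433) x1=(-0.9599, 0.5683, -1.1573) x2=(0.0916, -1.9729, 0.3456) x3=(1.7412, -2.0451, 1.4693) x4=(-1.7872, 0.7252, -0.1924)
step 4: x0=(0.7252, -0.7112, -0.9237) x1=(-0.9565, 0.5301, -1.1330) x2=(0.1115, -1.9906, 0.3797) x3=(1.7196, -2.0452, 1.4762) x4=(-1.7993, 0.7317, -0.1784)
step 5: x0=(0.7222, -0.7414, -0.9021) x1=(-0.9514, 0.4898, -1.1071) x2=(0.1311, -2.0067, 0.4133) x3=(1.6887, -2.0378, 1.4752) x4=(-1.8063, 0.7339, -0.1637)
step 6: x0=(0.7175, -0.7714, -0.8786) x1=(-0.9446, 0.4474, -1.0794) x2=(0.1503, -2.0211, 0.4462) x3=(1.6488, -2.0233, 1.4662) x4=(-1.8081, 0.7316, -0.1482)
step 7: x0=(0.7110, -0.8014, -0.8531) x1=(-0.9362, 0.4029, -1.0501) x2=(0.1691, -2.0339, 0.4784) x3=(1.6002, -2.0017, 1.4496) x4=(-1.8047, 0.7249, -0.1320)
step 8: x0=(0.7028, -0.8311, -0.8256) x1=(-0.9262, 0.3566, -1.0192) x2=(0.1875, -2.0450, 0.5101) x3=(1.5430, -1.9733, 1.4256) x4=(-1.7961, 0.7138, -0.1151)
step 9: x0=(0.6929, -0.8605, -0.7963) x1=(-0.9146, 0.3083, -0.9866) x2=(0.2054, -2.0545, 0.5410) x3=(1.4778, -1.9383, 1.3945) x4=(-1.7825, 0.6982, -0.0975)
step 10: x0=(0.6813, -0.8897, -0.7652) x1=(-0.9015, 0.2581, -0.9526) x2=(0.2227, -2.0624, 0.5713) x3=(1.4047, -1.8969, 1.3565) x4=(-1.7638, 0.6781, -0.0792)
step 0 velocities: v0=(0.1300, -0.8400, 0.3500) v1=(-0.0700, -0.8500, 0.5100) v2=(0.5800, -0.6500, 1.0000) v3=(0.3100, -0.7300, 0.9800) v4=(-0.8300, 0.5900, 0.3200)
step 0: KE=3.7938, PE=14.2225, E=18.0163
step 10 velocities: v0=(-0.3467, -0.8053, 0.8890) v1=(0.3844, -1.4174, 0.9683) v2=(0.4738, -0.1971, 0.8306) v3=(-2.1299, 1.2309, -1.1434) v4=(0.5871, -0.6165, 0.5189)
step 10: KE=6.3852, PE=11.6272, E=18.0124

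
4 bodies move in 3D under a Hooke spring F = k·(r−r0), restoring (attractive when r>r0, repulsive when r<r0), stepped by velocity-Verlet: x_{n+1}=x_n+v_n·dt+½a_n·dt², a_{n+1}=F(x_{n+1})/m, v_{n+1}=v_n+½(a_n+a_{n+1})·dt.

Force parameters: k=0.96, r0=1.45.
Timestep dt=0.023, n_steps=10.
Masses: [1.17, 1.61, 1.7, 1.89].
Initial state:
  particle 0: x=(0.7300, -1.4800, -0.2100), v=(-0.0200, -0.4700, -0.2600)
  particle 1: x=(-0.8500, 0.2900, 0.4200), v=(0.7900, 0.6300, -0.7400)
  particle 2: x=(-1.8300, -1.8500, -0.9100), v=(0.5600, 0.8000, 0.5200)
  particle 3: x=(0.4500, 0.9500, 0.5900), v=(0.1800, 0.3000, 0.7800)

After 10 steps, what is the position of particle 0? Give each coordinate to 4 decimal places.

(0.6854, -1.5501, -0.2621)

step 0: x0=(0.7300, -1.4800, -0.2100) x1=(-0.8500, 0.2900, 0.4200) x2=(-1.8300, -1.8500, -0.9100) x3=(0.4500, 0.9500, 0.5900)
step 1: x0=(0.7291, -1.4905, -0.2159) x1=(-0.8318, 0.3042, 0.4028) x2=(-1.8167, -1.8312, -0.8978) x3=(0.4540, 0.9565, 0.6078)
step 2: x0=(0.7274, -1.5002, -0.2217) x1=(-0.8135, 0.3179, 0.3854) x2=(-1.8024, -1.8115, -0.8850) x3=(0.4576, 0.9623, 0.6252)
step 3: x0=(0.7249, -1.5092, -0.2273) x1=(-0.7952, 0.3310, 0.3677) x2=(-1.7873, -1.7909, -0.8716) x3=(0.4608, 0.9673, 0.6422)
step 4: x0=(0.7215, -1.5174, -0.2328) x1=(-0.7768, 0.3436, 0.3498) x2=(-1.7712, -1.7695, -0.8577) x3=(0.4638, 0.9715, 0.6589)
step 5: x0=(0.7174, -1.5249, -0.2382) x1=(-0.7584, 0.3557, 0.3316) x2=(-1.7543, -1.7473, -0.8433) x3=(0.4663, 0.9750, 0.6753)
step 6: x0=(0.7125, -1.5316, -0.2433) x1=(-0.7400, 0.3672, 0.3132) x2=(-1.7366, -1.7243, -0.8284) x3=(0.4686, 0.9777, 0.6913)
step 7: x0=(0.7068, -1.5375, -0.2483) x1=(-0.7215, 0.3782, 0.2945) x2=(-1.7180, -1.7004, -0.8130) x3=(0.4705, 0.9797, 0.7069)
step 8: x0=(0.7004, -1.5425, -0.2531) x1=(-0.7029, 0.3886, 0.2756) x2=(-1.6985, -1.6758, -0.7971) x3=(0.4721, 0.9809, 0.7221)
step 9: x0=(0.6933, -1.5467, -0.2577) x1=(-0.6844, 0.3985, 0.2565) x2=(-1.6782, -1.6505, -0.7807) x3=(0.4734, 0.9813, 0.7370)
step 10: x0=(0.6854, -1.5501, -0.2621) x1=(-0.6658, 0.4078, 0.2372) x2=(-1.6572, -1.6243, -0.7638) x3=(0.4744, 0.9811, 0.7515)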